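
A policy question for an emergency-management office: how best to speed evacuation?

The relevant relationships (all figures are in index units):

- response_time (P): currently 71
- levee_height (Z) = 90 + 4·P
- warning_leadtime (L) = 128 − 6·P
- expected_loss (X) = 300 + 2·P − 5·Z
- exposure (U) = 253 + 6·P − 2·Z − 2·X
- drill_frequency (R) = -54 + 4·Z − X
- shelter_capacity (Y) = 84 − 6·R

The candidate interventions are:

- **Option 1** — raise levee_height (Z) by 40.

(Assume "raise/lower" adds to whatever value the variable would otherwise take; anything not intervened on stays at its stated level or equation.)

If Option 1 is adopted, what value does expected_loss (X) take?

-1628

Option 1 (Z + 40):
  P = 71
  Z = 90 + 4·71 (+40 from intervention) = 414
  X = 300 + 2·71 − 5·414 = -1628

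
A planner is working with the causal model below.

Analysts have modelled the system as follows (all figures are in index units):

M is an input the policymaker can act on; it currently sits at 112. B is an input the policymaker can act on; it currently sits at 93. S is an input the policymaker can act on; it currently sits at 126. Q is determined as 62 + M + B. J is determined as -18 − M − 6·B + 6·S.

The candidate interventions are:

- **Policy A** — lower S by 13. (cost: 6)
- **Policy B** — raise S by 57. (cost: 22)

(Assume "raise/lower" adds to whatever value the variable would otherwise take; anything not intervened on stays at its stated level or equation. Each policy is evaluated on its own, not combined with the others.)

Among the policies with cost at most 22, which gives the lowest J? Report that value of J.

-10

Policy A (S − 13):
  M = 112
  B = 93
  S = 126 − 13 = 113
  J = -18 − 112 − 6·93 + 6·113 = -10
Policy B (S + 57):
  M = 112
  B = 93
  S = 126 + 57 = 183
  J = -18 − 112 − 6·93 + 6·183 = 410
Comparing — Policy A: J=-10, Policy B: J=410. Lowest is -10 (Policy A).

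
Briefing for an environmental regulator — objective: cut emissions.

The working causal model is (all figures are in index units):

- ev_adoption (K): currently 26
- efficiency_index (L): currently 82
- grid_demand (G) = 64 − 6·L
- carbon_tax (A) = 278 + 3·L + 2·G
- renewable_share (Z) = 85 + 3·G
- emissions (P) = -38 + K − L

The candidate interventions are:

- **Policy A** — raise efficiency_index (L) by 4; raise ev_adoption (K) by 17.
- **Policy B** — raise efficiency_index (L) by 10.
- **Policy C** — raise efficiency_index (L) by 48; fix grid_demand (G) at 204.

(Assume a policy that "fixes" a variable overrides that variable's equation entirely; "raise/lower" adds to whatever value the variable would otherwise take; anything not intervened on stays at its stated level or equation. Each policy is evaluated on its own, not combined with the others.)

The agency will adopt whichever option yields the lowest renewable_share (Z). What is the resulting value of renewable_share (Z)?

Policy A (L + 4, K + 17):
  L = 82 + 4 = 86
  G = 64 − 6·86 = -452
  Z = 85 + 3·(-452) = -1271
Policy B (L + 10):
  L = 82 + 10 = 92
  G = 64 − 6·92 = -488
  Z = 85 + 3·(-488) = -1379
Policy C (L + 48, G := 204):
  L = 82 + 48 = 130
  G = 204
  Z = 85 + 3·204 = 697
Comparing — Policy A: Z=-1271, Policy B: Z=-1379, Policy C: Z=697. Lowest is -1379 (Policy B).

-1379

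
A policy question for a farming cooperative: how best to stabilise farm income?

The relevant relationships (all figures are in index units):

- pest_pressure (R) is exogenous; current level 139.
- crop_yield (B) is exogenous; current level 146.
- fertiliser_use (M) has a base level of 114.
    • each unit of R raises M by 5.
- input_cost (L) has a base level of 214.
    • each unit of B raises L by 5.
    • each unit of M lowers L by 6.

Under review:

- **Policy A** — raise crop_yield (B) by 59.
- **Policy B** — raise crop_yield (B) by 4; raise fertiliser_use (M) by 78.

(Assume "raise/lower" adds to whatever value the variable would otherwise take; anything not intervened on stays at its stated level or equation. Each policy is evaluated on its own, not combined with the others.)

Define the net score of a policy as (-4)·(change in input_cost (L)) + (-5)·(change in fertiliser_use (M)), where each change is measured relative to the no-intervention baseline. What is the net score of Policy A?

-1180

Baseline:
  R = 139
  B = 146
  M = 114 + 5·139 = 809
  L = 214 + 5·146 − 6·809 = -3910
Policy A (B + 59):
  R = 139
  B = 146 + 59 = 205
  M = 114 + 5·139 = 809
  L = 214 + 5·205 − 6·809 = -3615
ΔL = -3615 − (-3910) = 295; ΔM = 809 − 809 = 0
Score = (-4)·295 + (-5)·0 = -1180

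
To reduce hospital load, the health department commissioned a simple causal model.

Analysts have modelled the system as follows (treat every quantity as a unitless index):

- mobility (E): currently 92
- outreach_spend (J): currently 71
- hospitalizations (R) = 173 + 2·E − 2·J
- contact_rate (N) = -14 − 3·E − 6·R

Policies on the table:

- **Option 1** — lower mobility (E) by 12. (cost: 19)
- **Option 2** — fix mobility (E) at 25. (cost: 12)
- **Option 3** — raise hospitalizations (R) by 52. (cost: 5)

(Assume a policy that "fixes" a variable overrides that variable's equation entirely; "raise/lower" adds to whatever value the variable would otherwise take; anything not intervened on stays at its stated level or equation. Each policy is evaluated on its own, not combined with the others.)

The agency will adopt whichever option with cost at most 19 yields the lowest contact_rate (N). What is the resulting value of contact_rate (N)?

-1892

Option 1 (E − 12):
  E = 92 − 12 = 80
  J = 71
  R = 173 + 2·80 − 2·71 = 191
  N = -14 − 3·80 − 6·191 = -1400
Option 2 (E := 25):
  E = 25
  J = 71
  R = 173 + 2·25 − 2·71 = 81
  N = -14 − 3·25 − 6·81 = -575
Option 3 (R + 52):
  E = 92
  J = 71
  R = 173 + 2·92 − 2·71 (+52 from intervention) = 267
  N = -14 − 3·92 − 6·267 = -1892
Comparing — Option 1: N=-1400, Option 2: N=-575, Option 3: N=-1892. Lowest is -1892 (Option 3).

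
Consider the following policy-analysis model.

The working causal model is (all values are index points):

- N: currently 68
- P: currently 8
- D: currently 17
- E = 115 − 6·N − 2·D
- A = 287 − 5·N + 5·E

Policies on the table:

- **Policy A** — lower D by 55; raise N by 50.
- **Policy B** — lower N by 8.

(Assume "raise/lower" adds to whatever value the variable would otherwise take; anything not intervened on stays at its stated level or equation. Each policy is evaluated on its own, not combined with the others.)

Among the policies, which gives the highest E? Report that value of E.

-279

Policy A (D − 55, N + 50):
  N = 68 + 50 = 118
  D = 17 − 55 = -38
  E = 115 − 6·118 − 2·(-38) = -517
Policy B (N − 8):
  N = 68 − 8 = 60
  D = 17
  E = 115 − 6·60 − 2·17 = -279
Comparing — Policy A: E=-517, Policy B: E=-279. Highest is -279 (Policy B).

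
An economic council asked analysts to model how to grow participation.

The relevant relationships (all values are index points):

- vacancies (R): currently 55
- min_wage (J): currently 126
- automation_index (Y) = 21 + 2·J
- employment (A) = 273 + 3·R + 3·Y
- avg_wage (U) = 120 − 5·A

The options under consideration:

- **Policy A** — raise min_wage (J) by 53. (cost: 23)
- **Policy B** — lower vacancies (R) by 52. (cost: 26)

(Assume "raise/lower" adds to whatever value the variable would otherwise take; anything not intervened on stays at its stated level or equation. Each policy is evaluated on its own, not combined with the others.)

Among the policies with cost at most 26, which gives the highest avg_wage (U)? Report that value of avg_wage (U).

Policy A (J + 53):
  R = 55
  J = 126 + 53 = 179
  Y = 21 + 2·179 = 379
  A = 273 + 3·55 + 3·379 = 1575
  U = 120 − 5·1575 = -7755
Policy B (R − 52):
  R = 55 − 52 = 3
  J = 126
  Y = 21 + 2·126 = 273
  A = 273 + 3·3 + 3·273 = 1101
  U = 120 − 5·1101 = -5385
Comparing — Policy A: U=-7755, Policy B: U=-5385. Highest is -5385 (Policy B).

-5385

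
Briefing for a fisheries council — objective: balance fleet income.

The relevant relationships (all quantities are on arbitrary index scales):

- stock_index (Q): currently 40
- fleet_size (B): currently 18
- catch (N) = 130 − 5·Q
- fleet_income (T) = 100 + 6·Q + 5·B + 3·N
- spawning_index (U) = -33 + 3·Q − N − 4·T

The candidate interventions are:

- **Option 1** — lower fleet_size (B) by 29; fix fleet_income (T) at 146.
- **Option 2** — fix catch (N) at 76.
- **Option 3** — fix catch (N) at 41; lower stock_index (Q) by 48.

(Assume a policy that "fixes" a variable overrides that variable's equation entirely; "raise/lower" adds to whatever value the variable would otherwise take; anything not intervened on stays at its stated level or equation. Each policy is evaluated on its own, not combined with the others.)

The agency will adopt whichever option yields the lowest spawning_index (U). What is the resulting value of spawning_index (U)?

-2621

Option 1 (B − 29, T := 146):
  Q = 40
  B = 18 − 29 = -11
  N = 130 − 5·40 = -70
  T = 146
  U = -33 + 3·40 − (-70) − 4·146 = -427
Option 2 (N := 76):
  Q = 40
  B = 18
  N = 76
  T = 100 + 6·40 + 5·18 + 3·76 = 658
  U = -33 + 3·40 − 76 − 4·658 = -2621
Option 3 (N := 41, Q − 48):
  Q = 40 − 48 = -8
  B = 18
  N = 41
  T = 100 + 6·(-8) + 5·18 + 3·41 = 265
  U = -33 + 3·(-8) − 41 − 4·265 = -1158
Comparing — Option 1: U=-427, Option 2: U=-2621, Option 3: U=-1158. Lowest is -2621 (Option 2).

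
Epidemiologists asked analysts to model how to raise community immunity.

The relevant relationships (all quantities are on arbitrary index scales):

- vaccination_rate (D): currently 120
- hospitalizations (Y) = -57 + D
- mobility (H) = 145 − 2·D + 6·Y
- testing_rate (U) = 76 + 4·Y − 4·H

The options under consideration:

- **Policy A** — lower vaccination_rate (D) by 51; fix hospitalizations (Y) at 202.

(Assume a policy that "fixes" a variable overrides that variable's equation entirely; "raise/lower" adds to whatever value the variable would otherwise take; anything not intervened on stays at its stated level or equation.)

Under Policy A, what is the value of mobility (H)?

Policy A (D − 51, Y := 202):
  D = 120 − 51 = 69
  Y = 202
  H = 145 − 2·69 + 6·202 = 1219

1219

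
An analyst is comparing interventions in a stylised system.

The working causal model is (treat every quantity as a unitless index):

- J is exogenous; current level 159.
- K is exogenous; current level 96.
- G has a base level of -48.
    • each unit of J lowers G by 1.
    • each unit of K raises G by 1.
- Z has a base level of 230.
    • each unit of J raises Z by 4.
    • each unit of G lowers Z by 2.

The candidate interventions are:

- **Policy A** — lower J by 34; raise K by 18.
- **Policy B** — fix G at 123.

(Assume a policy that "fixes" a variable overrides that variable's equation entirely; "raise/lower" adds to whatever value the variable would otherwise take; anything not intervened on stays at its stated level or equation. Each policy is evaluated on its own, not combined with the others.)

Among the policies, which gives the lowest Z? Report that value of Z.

Policy A (J − 34, K + 18):
  J = 159 − 34 = 125
  K = 96 + 18 = 114
  G = -48 − 125 + 114 = -59
  Z = 230 + 4·125 − 2·(-59) = 848
Policy B (G := 123):
  J = 159
  K = 96
  G = 123
  Z = 230 + 4·159 − 2·123 = 620
Comparing — Policy A: Z=848, Policy B: Z=620. Lowest is 620 (Policy B).

620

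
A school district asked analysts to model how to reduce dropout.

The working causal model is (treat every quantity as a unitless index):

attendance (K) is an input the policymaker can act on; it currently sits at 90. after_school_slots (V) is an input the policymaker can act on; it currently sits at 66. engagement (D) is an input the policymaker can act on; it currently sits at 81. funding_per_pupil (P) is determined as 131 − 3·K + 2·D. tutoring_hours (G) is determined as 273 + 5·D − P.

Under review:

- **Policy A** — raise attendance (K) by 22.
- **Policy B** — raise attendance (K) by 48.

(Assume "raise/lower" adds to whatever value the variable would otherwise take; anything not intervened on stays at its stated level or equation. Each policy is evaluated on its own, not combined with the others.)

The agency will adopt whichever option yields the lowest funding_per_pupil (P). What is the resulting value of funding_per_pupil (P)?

-121

Policy A (K + 22):
  K = 90 + 22 = 112
  D = 81
  P = 131 − 3·112 + 2·81 = -43
Policy B (K + 48):
  K = 90 + 48 = 138
  D = 81
  P = 131 − 3·138 + 2·81 = -121
Comparing — Policy A: P=-43, Policy B: P=-121. Lowest is -121 (Policy B).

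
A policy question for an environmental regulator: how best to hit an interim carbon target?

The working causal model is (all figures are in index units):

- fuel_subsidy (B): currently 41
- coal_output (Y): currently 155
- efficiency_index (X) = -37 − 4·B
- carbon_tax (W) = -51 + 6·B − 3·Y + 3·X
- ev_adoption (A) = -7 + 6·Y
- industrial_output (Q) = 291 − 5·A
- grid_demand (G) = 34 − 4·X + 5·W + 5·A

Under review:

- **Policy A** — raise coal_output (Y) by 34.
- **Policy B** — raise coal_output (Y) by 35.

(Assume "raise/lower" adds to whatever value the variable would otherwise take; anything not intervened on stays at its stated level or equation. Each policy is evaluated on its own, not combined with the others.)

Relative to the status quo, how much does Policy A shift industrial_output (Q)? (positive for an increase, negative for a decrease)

-1020

Baseline:
  Y = 155
  A = -7 + 6·155 = 923
  Q = 291 − 5·923 = -4324
Policy A (Y + 34):
  Y = 155 + 34 = 189
  A = -7 + 6·189 = 1127
  Q = 291 − 5·1127 = -5344
Change in Q: -5344 − (-4324) = -1020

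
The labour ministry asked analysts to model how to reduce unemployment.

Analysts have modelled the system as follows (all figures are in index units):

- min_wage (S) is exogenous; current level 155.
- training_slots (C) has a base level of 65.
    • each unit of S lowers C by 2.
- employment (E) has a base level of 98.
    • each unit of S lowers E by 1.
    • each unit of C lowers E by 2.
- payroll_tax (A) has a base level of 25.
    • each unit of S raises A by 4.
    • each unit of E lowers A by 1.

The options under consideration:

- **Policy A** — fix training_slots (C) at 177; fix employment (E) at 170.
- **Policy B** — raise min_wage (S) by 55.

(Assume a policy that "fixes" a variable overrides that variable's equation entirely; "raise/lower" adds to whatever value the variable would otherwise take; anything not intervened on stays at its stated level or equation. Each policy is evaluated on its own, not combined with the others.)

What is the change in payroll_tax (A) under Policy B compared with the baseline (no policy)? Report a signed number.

55

Baseline:
  S = 155
  C = 65 − 2·155 = -245
  E = 98 − 155 − 2·(-245) = 433
  A = 25 + 4·155 − 433 = 212
Policy B (S + 55):
  S = 155 + 55 = 210
  C = 65 − 2·210 = -355
  E = 98 − 210 − 2·(-355) = 598
  A = 25 + 4·210 − 598 = 267
Change in A: 267 − 212 = 55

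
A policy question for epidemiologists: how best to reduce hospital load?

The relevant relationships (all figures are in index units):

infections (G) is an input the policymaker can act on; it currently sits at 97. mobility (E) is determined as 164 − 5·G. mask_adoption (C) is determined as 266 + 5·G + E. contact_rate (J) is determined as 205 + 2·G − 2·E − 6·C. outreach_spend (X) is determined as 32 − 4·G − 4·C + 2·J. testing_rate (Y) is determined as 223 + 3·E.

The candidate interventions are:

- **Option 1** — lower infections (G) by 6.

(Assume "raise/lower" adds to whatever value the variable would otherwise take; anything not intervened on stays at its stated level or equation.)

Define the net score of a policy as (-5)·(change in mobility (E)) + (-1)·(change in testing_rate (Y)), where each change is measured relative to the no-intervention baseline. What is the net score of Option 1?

Baseline:
  G = 97
  E = 164 − 5·97 = -321
  Y = 223 + 3·(-321) = -740
Option 1 (G − 6):
  G = 97 − 6 = 91
  E = 164 − 5·91 = -291
  Y = 223 + 3·(-291) = -650
ΔE = -291 − (-321) = 30; ΔY = -650 − (-740) = 90
Score = (-5)·30 + (-1)·90 = -240

-240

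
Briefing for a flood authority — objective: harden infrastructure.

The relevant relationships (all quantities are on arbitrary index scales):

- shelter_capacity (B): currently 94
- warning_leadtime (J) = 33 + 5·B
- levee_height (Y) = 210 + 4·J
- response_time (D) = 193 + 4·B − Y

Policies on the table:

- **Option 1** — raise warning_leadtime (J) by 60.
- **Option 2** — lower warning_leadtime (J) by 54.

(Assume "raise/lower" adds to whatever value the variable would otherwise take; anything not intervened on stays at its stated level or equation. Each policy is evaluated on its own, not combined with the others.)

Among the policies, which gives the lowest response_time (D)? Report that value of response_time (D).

-1893

Option 1 (J + 60):
  B = 94
  J = 33 + 5·94 (+60 from intervention) = 563
  Y = 210 + 4·563 = 2462
  D = 193 + 4·94 − 2462 = -1893
Option 2 (J − 54):
  B = 94
  J = 33 + 5·94 (−54 from intervention) = 449
  Y = 210 + 4·449 = 2006
  D = 193 + 4·94 − 2006 = -1437
Comparing — Option 1: D=-1893, Option 2: D=-1437. Lowest is -1893 (Option 1).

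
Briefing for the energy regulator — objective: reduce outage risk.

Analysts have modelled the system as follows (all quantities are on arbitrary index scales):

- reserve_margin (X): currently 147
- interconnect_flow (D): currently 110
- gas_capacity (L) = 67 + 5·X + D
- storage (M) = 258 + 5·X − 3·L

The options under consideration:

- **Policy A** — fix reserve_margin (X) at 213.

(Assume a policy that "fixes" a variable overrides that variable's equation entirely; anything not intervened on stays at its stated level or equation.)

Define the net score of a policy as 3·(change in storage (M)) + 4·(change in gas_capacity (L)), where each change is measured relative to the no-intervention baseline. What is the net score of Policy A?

-660

Baseline:
  X = 147
  D = 110
  L = 67 + 5·147 + 110 = 912
  M = 258 + 5·147 − 3·912 = -1743
Policy A (X := 213):
  X = 213
  D = 110
  L = 67 + 5·213 + 110 = 1242
  M = 258 + 5·213 − 3·1242 = -2403
ΔM = -2403 − (-1743) = -660; ΔL = 1242 − 912 = 330
Score = 3·(-660) + 4·330 = -660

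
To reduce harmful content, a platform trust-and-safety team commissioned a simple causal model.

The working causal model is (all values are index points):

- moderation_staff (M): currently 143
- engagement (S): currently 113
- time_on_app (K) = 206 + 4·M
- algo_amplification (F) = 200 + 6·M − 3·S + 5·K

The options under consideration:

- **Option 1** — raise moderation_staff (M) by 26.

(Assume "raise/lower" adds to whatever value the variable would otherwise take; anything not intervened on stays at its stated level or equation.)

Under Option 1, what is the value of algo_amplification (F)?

5285

Option 1 (M + 26):
  M = 143 + 26 = 169
  S = 113
  K = 206 + 4·169 = 882
  F = 200 + 6·169 − 3·113 + 5·882 = 5285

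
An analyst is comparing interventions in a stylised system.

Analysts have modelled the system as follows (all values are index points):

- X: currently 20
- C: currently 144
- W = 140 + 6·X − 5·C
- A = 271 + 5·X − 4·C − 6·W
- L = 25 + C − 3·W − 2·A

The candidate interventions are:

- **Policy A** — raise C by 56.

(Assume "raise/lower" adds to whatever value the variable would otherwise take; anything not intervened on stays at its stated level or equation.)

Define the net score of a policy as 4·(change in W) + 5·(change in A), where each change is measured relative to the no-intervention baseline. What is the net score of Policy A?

6160

Baseline:
  X = 20
  C = 144
  W = 140 + 6·20 − 5·144 = -460
  A = 271 + 5·20 − 4·144 − 6·(-460) = 2555
Policy A (C + 56):
  X = 20
  C = 144 + 56 = 200
  W = 140 + 6·20 − 5·200 = -740
  A = 271 + 5·20 − 4·200 − 6·(-740) = 4011
ΔW = -740 − (-460) = -280; ΔA = 4011 − 2555 = 1456
Score = 4·(-280) + 5·1456 = 6160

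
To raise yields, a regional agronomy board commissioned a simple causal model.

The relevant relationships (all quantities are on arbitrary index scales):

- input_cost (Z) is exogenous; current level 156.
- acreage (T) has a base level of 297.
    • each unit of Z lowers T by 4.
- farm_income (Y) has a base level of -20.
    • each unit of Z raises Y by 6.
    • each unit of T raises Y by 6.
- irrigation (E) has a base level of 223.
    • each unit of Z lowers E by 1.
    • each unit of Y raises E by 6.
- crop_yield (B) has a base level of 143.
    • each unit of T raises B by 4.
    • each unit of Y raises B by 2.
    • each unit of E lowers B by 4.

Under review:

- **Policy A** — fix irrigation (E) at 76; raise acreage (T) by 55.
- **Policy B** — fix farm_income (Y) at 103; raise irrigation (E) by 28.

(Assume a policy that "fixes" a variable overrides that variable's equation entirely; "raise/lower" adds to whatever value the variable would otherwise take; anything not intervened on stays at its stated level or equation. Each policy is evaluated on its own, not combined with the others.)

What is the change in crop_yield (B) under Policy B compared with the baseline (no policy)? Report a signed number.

Baseline:
  Z = 156
  T = 297 − 4·156 = -327
  Y = -20 + 6·156 + 6·(-327) = -1046
  E = 223 − 156 + 6·(-1046) = -6209
  B = 143 + 4·(-327) + 2·(-1046) − 4·(-6209) = 21579
Policy B (Y := 103, E + 28):
  Z = 156
  T = 297 − 4·156 = -327
  Y = 103
  E = 223 − 156 + 6·103 (+28 from intervention) = 713
  B = 143 + 4·(-327) + 2·103 − 4·713 = -3811
Change in B: -3811 − 21579 = -25390

-25390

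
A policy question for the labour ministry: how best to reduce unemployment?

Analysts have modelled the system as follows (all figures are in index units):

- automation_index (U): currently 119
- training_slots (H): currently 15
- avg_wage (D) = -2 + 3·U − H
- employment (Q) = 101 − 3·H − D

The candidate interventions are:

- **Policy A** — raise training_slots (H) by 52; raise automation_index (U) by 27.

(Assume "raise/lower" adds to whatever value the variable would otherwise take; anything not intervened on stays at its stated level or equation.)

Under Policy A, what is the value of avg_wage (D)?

Policy A (H + 52, U + 27):
  U = 119 + 27 = 146
  H = 15 + 52 = 67
  D = -2 + 3·146 − 67 = 369

369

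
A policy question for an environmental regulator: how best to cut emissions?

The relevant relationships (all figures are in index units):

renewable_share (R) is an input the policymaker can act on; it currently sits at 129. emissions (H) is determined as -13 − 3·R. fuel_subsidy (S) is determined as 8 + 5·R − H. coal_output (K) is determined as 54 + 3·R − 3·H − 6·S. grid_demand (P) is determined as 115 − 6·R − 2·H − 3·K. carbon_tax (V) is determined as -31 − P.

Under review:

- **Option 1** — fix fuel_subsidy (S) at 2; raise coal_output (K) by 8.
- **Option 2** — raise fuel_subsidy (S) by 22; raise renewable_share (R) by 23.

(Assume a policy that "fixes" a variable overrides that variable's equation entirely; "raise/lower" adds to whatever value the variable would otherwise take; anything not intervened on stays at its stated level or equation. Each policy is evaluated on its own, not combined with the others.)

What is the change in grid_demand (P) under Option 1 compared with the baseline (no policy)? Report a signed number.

Baseline:
  R = 129
  H = -13 − 3·129 = -400
  S = 8 + 5·129 − (-400) = 1053
  K = 54 + 3·129 − 3·(-400) − 6·1053 = -4677
  P = 115 − 6·129 − 2·(-400) − 3·(-4677) = 14172
Option 1 (S := 2, K + 8):
  R = 129
  H = -13 − 3·129 = -400
  S = 2
  K = 54 + 3·129 − 3·(-400) − 6·2 (+8 from intervention) = 1637
  P = 115 − 6·129 − 2·(-400) − 3·1637 = -4770
Change in P: -4770 − 14172 = -18942

-18942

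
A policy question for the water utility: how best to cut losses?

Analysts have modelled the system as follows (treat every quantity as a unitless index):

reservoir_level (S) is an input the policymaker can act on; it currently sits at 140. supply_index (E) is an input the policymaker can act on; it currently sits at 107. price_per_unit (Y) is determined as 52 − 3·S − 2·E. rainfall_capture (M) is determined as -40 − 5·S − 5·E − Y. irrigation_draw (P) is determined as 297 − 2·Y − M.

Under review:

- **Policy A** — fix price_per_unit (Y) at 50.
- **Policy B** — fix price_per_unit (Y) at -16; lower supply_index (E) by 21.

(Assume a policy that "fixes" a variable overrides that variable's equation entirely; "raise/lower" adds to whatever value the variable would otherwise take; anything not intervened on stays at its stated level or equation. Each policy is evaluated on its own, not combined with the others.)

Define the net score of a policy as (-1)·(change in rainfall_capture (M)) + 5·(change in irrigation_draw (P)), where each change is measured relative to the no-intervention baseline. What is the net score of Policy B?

-2894

Baseline:
  S = 140
  E = 107
  Y = 52 − 3·140 − 2·107 = -582
  M = -40 − 5·140 − 5·107 − (-582) = -693
  P = 297 − 2·(-582) − (-693) = 2154
Policy B (Y := -16, E − 21):
  S = 140
  E = 107 − 21 = 86
  Y = -16
  M = -40 − 5·140 − 5·86 − (-16) = -1154
  P = 297 − 2·(-16) − (-1154) = 1483
ΔM = -1154 − (-693) = -461; ΔP = 1483 − 2154 = -671
Score = (-1)·(-461) + 5·(-671) = -2894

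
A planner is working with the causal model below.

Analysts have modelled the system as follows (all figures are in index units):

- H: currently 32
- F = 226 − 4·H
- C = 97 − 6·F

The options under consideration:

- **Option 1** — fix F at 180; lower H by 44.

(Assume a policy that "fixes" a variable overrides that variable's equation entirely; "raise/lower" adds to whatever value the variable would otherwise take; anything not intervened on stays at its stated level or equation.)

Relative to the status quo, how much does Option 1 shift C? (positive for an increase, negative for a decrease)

Baseline:
  H = 32
  F = 226 − 4·32 = 98
  C = 97 − 6·98 = -491
Option 1 (F := 180, H − 44):
  H = 32 − 44 = -12
  F = 180
  C = 97 − 6·180 = -983
Change in C: -983 − (-491) = -492

-492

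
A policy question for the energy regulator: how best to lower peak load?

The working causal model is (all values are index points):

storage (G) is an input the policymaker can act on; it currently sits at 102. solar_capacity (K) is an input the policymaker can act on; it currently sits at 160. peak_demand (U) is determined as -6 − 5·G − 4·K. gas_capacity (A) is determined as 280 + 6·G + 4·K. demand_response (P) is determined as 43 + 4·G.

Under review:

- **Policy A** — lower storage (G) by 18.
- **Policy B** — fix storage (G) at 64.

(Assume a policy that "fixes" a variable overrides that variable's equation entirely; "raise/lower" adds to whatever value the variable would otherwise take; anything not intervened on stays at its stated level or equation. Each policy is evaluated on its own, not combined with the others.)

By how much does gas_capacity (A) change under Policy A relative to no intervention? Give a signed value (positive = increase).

-108

Baseline:
  G = 102
  K = 160
  A = 280 + 6·102 + 4·160 = 1532
Policy A (G − 18):
  G = 102 − 18 = 84
  K = 160
  A = 280 + 6·84 + 4·160 = 1424
Change in A: 1424 − 1532 = -108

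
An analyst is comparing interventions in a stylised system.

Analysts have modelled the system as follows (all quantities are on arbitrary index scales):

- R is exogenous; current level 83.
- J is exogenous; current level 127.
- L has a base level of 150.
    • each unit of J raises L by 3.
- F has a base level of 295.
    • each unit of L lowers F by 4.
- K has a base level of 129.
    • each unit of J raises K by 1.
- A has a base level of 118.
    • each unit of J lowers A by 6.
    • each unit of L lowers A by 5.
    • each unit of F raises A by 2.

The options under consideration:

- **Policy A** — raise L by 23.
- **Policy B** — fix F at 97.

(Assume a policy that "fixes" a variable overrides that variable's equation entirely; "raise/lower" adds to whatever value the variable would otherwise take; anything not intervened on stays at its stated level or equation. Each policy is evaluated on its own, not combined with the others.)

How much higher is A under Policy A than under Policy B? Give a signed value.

Policy A (L + 23):
  J = 127
  L = 150 + 3·127 (+23 from intervention) = 554
  F = 295 − 4·554 = -1921
  A = 118 − 6·127 − 5·554 + 2·(-1921) = -7256
Policy B (F := 97):
  J = 127
  L = 150 + 3·127 = 531
  F = 97
  A = 118 − 6·127 − 5·531 + 2·97 = -3105
A: -7256 − (-3105) = -4151

-4151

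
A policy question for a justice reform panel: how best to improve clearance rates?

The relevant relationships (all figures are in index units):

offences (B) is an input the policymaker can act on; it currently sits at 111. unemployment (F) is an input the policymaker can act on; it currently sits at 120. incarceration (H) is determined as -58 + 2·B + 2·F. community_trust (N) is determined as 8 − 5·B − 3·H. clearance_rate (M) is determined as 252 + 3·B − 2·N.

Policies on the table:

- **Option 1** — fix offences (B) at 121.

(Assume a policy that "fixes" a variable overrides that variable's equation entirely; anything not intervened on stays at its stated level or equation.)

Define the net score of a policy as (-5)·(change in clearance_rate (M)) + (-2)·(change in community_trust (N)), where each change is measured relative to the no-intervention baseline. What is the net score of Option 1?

Baseline:
  B = 111
  F = 120
  H = -58 + 2·111 + 2·120 = 404
  N = 8 − 5·111 − 3·404 = -1759
  M = 252 + 3·111 − 2·(-1759) = 4103
Option 1 (B := 121):
  B = 121
  F = 120
  H = -58 + 2·121 + 2·120 = 424
  N = 8 − 5·121 − 3·424 = -1869
  M = 252 + 3·121 − 2·(-1869) = 4353
ΔM = 4353 − 4103 = 250; ΔN = -1869 − (-1759) = -110
Score = (-5)·250 + (-2)·(-110) = -1030

-1030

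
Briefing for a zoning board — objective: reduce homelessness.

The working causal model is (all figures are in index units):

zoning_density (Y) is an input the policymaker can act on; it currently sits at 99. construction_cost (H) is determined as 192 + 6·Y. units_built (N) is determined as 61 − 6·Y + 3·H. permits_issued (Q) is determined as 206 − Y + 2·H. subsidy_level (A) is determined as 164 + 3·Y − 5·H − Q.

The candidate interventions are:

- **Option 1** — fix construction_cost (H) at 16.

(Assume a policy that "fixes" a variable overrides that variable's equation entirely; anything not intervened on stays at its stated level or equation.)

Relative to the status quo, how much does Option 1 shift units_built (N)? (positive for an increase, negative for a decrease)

Baseline:
  Y = 99
  H = 192 + 6·99 = 786
  N = 61 − 6·99 + 3·786 = 1825
Option 1 (H := 16):
  Y = 99
  H = 16
  N = 61 − 6·99 + 3·16 = -485
Change in N: -485 − 1825 = -2310

-2310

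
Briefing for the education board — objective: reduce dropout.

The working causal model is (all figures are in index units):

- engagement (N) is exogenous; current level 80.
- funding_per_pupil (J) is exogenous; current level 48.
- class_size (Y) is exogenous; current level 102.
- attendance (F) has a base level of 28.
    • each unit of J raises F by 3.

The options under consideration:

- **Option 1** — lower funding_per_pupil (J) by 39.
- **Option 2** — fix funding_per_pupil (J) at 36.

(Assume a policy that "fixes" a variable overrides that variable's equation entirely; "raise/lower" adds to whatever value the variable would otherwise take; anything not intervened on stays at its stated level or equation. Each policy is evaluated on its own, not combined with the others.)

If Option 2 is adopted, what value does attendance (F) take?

136

Option 2 (J := 36):
  J = 36
  F = 28 + 3·36 = 136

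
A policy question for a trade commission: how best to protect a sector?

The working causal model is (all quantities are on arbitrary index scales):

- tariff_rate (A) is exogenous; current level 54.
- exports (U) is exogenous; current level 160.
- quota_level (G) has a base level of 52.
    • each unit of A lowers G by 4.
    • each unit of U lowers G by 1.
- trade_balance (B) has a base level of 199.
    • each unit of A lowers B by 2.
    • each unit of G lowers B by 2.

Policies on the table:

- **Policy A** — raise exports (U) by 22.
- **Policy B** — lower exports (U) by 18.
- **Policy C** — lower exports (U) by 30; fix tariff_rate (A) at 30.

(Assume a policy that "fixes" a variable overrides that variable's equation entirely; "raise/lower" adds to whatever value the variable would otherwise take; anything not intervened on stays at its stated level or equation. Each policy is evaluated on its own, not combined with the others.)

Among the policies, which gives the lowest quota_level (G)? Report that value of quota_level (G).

-346

Policy A (U + 22):
  A = 54
  U = 160 + 22 = 182
  G = 52 − 4·54 − 182 = -346
Policy B (U − 18):
  A = 54
  U = 160 − 18 = 142
  G = 52 − 4·54 − 142 = -306
Policy C (U − 30, A := 30):
  A = 30
  U = 160 − 30 = 130
  G = 52 − 4·30 − 130 = -198
Comparing — Policy A: G=-346, Policy B: G=-306, Policy C: G=-198. Lowest is -346 (Policy A).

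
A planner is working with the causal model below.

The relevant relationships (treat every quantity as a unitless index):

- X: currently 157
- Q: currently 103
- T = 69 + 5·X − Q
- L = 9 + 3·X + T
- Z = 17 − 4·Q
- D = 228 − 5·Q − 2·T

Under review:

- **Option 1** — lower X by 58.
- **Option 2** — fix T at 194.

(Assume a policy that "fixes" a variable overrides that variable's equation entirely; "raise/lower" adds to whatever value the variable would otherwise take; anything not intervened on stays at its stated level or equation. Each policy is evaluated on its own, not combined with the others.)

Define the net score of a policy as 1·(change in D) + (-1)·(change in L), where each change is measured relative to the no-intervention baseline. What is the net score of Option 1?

1044

Baseline:
  X = 157
  Q = 103
  T = 69 + 5·157 − 103 = 751
  L = 9 + 3·157 + 751 = 1231
  D = 228 − 5·103 − 2·751 = -1789
Option 1 (X − 58):
  X = 157 − 58 = 99
  Q = 103
  T = 69 + 5·99 − 103 = 461
  L = 9 + 3·99 + 461 = 767
  D = 228 − 5·103 − 2·461 = -1209
ΔD = -1209 − (-1789) = 580; ΔL = 767 − 1231 = -464
Score = 1·580 + (-1)·(-464) = 1044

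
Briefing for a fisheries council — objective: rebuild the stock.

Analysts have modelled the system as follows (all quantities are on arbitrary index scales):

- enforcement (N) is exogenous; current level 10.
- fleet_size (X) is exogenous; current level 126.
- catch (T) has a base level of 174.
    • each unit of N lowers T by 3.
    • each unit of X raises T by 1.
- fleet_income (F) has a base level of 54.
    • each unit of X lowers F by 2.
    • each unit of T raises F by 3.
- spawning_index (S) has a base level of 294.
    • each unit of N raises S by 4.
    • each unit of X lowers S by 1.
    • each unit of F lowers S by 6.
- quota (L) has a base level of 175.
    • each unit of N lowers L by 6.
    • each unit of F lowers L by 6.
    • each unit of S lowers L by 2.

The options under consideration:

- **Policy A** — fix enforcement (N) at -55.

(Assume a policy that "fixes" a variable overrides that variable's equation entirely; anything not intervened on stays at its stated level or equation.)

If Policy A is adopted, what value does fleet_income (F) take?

Policy A (N := -55):
  N = -55
  X = 126
  T = 174 − 3·(-55) + 126 = 465
  F = 54 − 2·126 + 3·465 = 1197

1197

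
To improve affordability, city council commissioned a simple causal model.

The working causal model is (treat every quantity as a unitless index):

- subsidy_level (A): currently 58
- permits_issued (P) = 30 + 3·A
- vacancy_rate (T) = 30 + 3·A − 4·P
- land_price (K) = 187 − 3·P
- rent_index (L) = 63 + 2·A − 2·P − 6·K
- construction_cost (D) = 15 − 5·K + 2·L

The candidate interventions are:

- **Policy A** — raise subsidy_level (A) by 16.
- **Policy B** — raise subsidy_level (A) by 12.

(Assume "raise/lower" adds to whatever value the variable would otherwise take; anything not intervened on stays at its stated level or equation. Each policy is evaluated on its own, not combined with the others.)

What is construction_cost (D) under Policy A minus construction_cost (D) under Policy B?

580

Policy A (A + 16):
  A = 58 + 16 = 74
  P = 30 + 3·74 = 252
  K = 187 − 3·252 = -569
  L = 63 + 2·74 − 2·252 − 6·(-569) = 3121
  D = 15 − 5·(-569) + 2·3121 = 9102
Policy B (A + 12):
  A = 58 + 12 = 70
  P = 30 + 3·70 = 240
  K = 187 − 3·240 = -533
  L = 63 + 2·70 − 2·240 − 6·(-533) = 2921
  D = 15 − 5·(-533) + 2·2921 = 8522
D: 9102 − 8522 = 580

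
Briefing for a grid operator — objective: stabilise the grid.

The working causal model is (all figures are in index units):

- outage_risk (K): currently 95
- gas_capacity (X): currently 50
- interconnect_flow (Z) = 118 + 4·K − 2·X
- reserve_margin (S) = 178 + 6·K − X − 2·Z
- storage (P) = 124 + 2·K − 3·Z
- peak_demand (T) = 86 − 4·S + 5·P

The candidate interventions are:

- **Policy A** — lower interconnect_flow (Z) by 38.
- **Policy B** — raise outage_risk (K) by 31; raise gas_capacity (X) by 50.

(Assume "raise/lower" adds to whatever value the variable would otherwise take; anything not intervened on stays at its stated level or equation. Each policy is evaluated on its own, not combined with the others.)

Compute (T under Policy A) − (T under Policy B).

Policy A (Z − 38):
  K = 95
  X = 50
  Z = 118 + 4·95 − 2·50 (−38 from intervention) = 360
  S = 178 + 6·95 − 50 − 2·360 = -22
  P = 124 + 2·95 − 3·360 = -766
  T = 86 − 4·(-22) + 5·(-766) = -3656
Policy B (K + 31, X + 50):
  K = 95 + 31 = 126
  X = 50 + 50 = 100
  Z = 118 + 4·126 − 2·100 = 422
  S = 178 + 6·126 − 100 − 2·422 = -10
  P = 124 + 2·126 − 3·422 = -890
  T = 86 − 4·(-10) + 5·(-890) = -4324
T: -3656 − (-4324) = 668

668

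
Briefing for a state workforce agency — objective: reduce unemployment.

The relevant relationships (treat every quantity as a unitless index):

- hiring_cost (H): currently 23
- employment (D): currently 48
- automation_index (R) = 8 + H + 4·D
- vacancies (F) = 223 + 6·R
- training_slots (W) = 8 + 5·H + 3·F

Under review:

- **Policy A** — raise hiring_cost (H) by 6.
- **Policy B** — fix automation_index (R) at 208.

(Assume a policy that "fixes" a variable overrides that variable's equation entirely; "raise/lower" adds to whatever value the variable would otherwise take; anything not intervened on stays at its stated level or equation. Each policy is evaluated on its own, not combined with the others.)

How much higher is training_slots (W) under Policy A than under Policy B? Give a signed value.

408

Policy A (H + 6):
  H = 23 + 6 = 29
  D = 48
  R = 8 + 29 + 4·48 = 229
  F = 223 + 6·229 = 1597
  W = 8 + 5·29 + 3·1597 = 4944
Policy B (R := 208):
  H = 23
  D = 48
  R = 208
  F = 223 + 6·208 = 1471
  W = 8 + 5·23 + 3·1471 = 4536
W: 4944 − 4536 = 408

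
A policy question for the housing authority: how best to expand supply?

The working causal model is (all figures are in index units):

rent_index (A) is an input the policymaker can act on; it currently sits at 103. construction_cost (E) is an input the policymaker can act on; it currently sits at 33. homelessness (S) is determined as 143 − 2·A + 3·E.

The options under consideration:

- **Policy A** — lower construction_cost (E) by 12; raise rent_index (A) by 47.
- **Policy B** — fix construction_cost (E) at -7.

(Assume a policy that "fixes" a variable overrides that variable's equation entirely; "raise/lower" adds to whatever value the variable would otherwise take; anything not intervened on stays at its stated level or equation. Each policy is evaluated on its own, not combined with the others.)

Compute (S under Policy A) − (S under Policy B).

Policy A (E − 12, A + 47):
  A = 103 + 47 = 150
  E = 33 − 12 = 21
  S = 143 − 2·150 + 3·21 = -94
Policy B (E := -7):
  A = 103
  E = -7
  S = 143 − 2·103 + 3·(-7) = -84
S: -94 − (-84) = -10

-10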